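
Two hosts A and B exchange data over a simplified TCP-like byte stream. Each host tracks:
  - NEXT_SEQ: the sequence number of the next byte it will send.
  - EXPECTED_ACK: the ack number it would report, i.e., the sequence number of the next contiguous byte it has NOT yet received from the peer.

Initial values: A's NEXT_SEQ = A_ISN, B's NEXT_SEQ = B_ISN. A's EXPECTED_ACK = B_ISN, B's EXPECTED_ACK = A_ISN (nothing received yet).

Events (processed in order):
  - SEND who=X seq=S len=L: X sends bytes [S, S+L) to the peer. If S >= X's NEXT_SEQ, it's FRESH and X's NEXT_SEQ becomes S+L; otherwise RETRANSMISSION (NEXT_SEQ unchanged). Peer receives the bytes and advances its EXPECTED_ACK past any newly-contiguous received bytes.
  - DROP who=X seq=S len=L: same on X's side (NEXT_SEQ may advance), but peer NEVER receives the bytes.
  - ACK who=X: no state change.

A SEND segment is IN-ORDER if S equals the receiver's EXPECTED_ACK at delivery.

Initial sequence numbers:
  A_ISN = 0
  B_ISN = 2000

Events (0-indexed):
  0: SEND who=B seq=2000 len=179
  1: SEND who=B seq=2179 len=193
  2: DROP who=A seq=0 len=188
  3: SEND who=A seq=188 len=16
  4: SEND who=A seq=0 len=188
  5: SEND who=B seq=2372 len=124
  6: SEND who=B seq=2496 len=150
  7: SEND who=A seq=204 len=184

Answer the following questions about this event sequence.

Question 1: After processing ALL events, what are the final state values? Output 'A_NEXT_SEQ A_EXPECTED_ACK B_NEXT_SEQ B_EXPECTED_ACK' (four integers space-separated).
Answer: 388 2646 2646 388

Derivation:
After event 0: A_seq=0 A_ack=2179 B_seq=2179 B_ack=0
After event 1: A_seq=0 A_ack=2372 B_seq=2372 B_ack=0
After event 2: A_seq=188 A_ack=2372 B_seq=2372 B_ack=0
After event 3: A_seq=204 A_ack=2372 B_seq=2372 B_ack=0
After event 4: A_seq=204 A_ack=2372 B_seq=2372 B_ack=204
After event 5: A_seq=204 A_ack=2496 B_seq=2496 B_ack=204
After event 6: A_seq=204 A_ack=2646 B_seq=2646 B_ack=204
After event 7: A_seq=388 A_ack=2646 B_seq=2646 B_ack=388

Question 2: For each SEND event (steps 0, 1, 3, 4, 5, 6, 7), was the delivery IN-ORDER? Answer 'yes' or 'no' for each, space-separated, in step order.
Step 0: SEND seq=2000 -> in-order
Step 1: SEND seq=2179 -> in-order
Step 3: SEND seq=188 -> out-of-order
Step 4: SEND seq=0 -> in-order
Step 5: SEND seq=2372 -> in-order
Step 6: SEND seq=2496 -> in-order
Step 7: SEND seq=204 -> in-order

Answer: yes yes no yes yes yes yes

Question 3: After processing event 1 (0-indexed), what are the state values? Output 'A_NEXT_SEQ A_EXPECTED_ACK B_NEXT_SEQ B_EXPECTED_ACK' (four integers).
After event 0: A_seq=0 A_ack=2179 B_seq=2179 B_ack=0
After event 1: A_seq=0 A_ack=2372 B_seq=2372 B_ack=0

0 2372 2372 0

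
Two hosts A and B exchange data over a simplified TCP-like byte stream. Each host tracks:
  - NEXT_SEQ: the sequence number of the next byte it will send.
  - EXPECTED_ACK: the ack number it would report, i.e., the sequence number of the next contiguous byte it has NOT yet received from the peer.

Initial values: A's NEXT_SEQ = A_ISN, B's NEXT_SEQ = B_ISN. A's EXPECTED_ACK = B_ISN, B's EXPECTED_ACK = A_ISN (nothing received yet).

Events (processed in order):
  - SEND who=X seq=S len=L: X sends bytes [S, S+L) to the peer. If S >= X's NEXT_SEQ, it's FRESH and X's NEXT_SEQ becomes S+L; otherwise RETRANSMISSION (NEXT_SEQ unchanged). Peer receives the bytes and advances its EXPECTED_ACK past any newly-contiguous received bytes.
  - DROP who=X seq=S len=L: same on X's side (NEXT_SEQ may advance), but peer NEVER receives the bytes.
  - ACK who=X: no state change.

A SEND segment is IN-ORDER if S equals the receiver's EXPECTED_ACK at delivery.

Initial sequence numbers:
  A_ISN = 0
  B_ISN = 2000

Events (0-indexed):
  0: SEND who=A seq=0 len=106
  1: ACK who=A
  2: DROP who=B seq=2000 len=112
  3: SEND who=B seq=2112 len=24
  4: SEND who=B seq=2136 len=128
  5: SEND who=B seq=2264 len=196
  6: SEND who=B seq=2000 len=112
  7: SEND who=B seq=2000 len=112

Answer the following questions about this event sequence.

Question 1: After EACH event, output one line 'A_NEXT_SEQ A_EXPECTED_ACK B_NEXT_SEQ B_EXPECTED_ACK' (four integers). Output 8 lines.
106 2000 2000 106
106 2000 2000 106
106 2000 2112 106
106 2000 2136 106
106 2000 2264 106
106 2000 2460 106
106 2460 2460 106
106 2460 2460 106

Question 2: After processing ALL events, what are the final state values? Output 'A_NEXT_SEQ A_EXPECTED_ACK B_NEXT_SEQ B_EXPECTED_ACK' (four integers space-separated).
Answer: 106 2460 2460 106

Derivation:
After event 0: A_seq=106 A_ack=2000 B_seq=2000 B_ack=106
After event 1: A_seq=106 A_ack=2000 B_seq=2000 B_ack=106
After event 2: A_seq=106 A_ack=2000 B_seq=2112 B_ack=106
After event 3: A_seq=106 A_ack=2000 B_seq=2136 B_ack=106
After event 4: A_seq=106 A_ack=2000 B_seq=2264 B_ack=106
After event 5: A_seq=106 A_ack=2000 B_seq=2460 B_ack=106
After event 6: A_seq=106 A_ack=2460 B_seq=2460 B_ack=106
After event 7: A_seq=106 A_ack=2460 B_seq=2460 B_ack=106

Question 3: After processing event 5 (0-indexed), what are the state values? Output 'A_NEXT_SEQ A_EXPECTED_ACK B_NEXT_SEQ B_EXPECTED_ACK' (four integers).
After event 0: A_seq=106 A_ack=2000 B_seq=2000 B_ack=106
After event 1: A_seq=106 A_ack=2000 B_seq=2000 B_ack=106
After event 2: A_seq=106 A_ack=2000 B_seq=2112 B_ack=106
After event 3: A_seq=106 A_ack=2000 B_seq=2136 B_ack=106
After event 4: A_seq=106 A_ack=2000 B_seq=2264 B_ack=106
After event 5: A_seq=106 A_ack=2000 B_seq=2460 B_ack=106

106 2000 2460 106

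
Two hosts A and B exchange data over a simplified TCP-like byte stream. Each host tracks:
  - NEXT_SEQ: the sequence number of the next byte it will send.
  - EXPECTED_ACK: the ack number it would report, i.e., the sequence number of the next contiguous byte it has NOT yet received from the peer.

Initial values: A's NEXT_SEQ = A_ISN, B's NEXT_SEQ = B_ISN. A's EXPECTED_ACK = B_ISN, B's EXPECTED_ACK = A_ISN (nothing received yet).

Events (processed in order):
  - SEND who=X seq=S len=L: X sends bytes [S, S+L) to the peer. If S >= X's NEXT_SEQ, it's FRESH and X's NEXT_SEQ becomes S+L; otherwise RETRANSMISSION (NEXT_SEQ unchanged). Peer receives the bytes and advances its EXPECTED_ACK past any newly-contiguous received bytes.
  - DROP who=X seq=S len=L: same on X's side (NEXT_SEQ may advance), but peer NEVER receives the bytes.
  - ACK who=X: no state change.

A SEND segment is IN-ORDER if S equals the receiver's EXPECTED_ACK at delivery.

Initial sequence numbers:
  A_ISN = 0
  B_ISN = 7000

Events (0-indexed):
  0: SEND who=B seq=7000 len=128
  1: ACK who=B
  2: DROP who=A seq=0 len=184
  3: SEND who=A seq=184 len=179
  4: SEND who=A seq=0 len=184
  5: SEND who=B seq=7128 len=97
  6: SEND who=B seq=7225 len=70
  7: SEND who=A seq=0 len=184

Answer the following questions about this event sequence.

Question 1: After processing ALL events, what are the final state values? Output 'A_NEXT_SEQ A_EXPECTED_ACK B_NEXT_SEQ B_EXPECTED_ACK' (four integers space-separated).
After event 0: A_seq=0 A_ack=7128 B_seq=7128 B_ack=0
After event 1: A_seq=0 A_ack=7128 B_seq=7128 B_ack=0
After event 2: A_seq=184 A_ack=7128 B_seq=7128 B_ack=0
After event 3: A_seq=363 A_ack=7128 B_seq=7128 B_ack=0
After event 4: A_seq=363 A_ack=7128 B_seq=7128 B_ack=363
After event 5: A_seq=363 A_ack=7225 B_seq=7225 B_ack=363
After event 6: A_seq=363 A_ack=7295 B_seq=7295 B_ack=363
After event 7: A_seq=363 A_ack=7295 B_seq=7295 B_ack=363

Answer: 363 7295 7295 363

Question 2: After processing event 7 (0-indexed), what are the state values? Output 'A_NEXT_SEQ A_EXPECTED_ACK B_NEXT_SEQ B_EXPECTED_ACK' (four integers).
After event 0: A_seq=0 A_ack=7128 B_seq=7128 B_ack=0
After event 1: A_seq=0 A_ack=7128 B_seq=7128 B_ack=0
After event 2: A_seq=184 A_ack=7128 B_seq=7128 B_ack=0
After event 3: A_seq=363 A_ack=7128 B_seq=7128 B_ack=0
After event 4: A_seq=363 A_ack=7128 B_seq=7128 B_ack=363
After event 5: A_seq=363 A_ack=7225 B_seq=7225 B_ack=363
After event 6: A_seq=363 A_ack=7295 B_seq=7295 B_ack=363
After event 7: A_seq=363 A_ack=7295 B_seq=7295 B_ack=363

363 7295 7295 363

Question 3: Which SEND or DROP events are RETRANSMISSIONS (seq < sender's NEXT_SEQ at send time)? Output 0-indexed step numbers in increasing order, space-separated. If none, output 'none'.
Answer: 4 7

Derivation:
Step 0: SEND seq=7000 -> fresh
Step 2: DROP seq=0 -> fresh
Step 3: SEND seq=184 -> fresh
Step 4: SEND seq=0 -> retransmit
Step 5: SEND seq=7128 -> fresh
Step 6: SEND seq=7225 -> fresh
Step 7: SEND seq=0 -> retransmit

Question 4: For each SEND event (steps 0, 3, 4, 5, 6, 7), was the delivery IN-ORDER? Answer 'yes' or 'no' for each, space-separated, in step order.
Answer: yes no yes yes yes no

Derivation:
Step 0: SEND seq=7000 -> in-order
Step 3: SEND seq=184 -> out-of-order
Step 4: SEND seq=0 -> in-order
Step 5: SEND seq=7128 -> in-order
Step 6: SEND seq=7225 -> in-order
Step 7: SEND seq=0 -> out-of-order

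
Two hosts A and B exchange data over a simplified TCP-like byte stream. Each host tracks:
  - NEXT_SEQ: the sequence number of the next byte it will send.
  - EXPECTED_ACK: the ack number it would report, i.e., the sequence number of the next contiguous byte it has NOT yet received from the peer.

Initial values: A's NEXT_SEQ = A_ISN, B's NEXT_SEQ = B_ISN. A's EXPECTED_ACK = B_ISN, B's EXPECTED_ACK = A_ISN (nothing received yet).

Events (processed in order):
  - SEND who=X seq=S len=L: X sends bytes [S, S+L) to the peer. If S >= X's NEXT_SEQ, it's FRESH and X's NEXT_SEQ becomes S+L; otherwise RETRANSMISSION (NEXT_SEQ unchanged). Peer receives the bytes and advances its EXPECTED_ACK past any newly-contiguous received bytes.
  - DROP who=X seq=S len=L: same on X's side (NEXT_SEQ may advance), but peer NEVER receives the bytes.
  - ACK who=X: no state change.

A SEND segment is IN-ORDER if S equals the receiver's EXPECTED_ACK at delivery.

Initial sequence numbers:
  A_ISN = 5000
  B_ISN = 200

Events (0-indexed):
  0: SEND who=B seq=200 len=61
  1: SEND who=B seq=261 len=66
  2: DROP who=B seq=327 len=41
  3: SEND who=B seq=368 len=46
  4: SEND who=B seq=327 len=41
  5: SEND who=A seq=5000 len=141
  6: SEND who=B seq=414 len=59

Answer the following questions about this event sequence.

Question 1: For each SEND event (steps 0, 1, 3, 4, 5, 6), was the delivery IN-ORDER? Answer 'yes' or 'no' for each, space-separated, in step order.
Step 0: SEND seq=200 -> in-order
Step 1: SEND seq=261 -> in-order
Step 3: SEND seq=368 -> out-of-order
Step 4: SEND seq=327 -> in-order
Step 5: SEND seq=5000 -> in-order
Step 6: SEND seq=414 -> in-order

Answer: yes yes no yes yes yes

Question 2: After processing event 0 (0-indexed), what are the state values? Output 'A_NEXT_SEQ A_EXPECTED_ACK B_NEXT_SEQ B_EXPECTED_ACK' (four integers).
After event 0: A_seq=5000 A_ack=261 B_seq=261 B_ack=5000

5000 261 261 5000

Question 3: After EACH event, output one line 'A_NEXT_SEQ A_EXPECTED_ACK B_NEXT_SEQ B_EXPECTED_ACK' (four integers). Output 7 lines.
5000 261 261 5000
5000 327 327 5000
5000 327 368 5000
5000 327 414 5000
5000 414 414 5000
5141 414 414 5141
5141 473 473 5141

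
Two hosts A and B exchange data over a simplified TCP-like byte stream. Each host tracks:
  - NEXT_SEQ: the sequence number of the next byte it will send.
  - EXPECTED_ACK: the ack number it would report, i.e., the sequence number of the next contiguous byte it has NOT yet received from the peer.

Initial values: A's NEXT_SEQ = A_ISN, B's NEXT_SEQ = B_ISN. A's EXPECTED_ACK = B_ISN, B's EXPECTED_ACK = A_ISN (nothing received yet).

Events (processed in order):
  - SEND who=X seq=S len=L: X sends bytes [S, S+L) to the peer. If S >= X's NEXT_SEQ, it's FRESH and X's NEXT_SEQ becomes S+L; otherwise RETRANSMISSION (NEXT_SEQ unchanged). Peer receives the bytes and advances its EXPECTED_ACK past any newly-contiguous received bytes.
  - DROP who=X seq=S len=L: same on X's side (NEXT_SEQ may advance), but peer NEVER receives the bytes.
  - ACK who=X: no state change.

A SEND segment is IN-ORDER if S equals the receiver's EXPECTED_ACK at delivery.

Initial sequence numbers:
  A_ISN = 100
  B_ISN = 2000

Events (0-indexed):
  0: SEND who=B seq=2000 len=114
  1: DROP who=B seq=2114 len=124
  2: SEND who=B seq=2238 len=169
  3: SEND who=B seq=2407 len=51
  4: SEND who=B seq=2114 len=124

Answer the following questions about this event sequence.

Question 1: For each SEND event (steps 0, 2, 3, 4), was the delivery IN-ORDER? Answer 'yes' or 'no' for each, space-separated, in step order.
Answer: yes no no yes

Derivation:
Step 0: SEND seq=2000 -> in-order
Step 2: SEND seq=2238 -> out-of-order
Step 3: SEND seq=2407 -> out-of-order
Step 4: SEND seq=2114 -> in-order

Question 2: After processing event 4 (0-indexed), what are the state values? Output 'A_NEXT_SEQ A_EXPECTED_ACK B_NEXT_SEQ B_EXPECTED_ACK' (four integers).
After event 0: A_seq=100 A_ack=2114 B_seq=2114 B_ack=100
After event 1: A_seq=100 A_ack=2114 B_seq=2238 B_ack=100
After event 2: A_seq=100 A_ack=2114 B_seq=2407 B_ack=100
After event 3: A_seq=100 A_ack=2114 B_seq=2458 B_ack=100
After event 4: A_seq=100 A_ack=2458 B_seq=2458 B_ack=100

100 2458 2458 100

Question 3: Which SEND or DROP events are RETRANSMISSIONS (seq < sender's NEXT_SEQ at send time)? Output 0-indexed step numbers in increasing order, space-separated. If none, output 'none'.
Answer: 4

Derivation:
Step 0: SEND seq=2000 -> fresh
Step 1: DROP seq=2114 -> fresh
Step 2: SEND seq=2238 -> fresh
Step 3: SEND seq=2407 -> fresh
Step 4: SEND seq=2114 -> retransmit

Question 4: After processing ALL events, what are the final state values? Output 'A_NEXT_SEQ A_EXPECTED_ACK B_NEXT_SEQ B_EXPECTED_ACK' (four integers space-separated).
After event 0: A_seq=100 A_ack=2114 B_seq=2114 B_ack=100
After event 1: A_seq=100 A_ack=2114 B_seq=2238 B_ack=100
After event 2: A_seq=100 A_ack=2114 B_seq=2407 B_ack=100
After event 3: A_seq=100 A_ack=2114 B_seq=2458 B_ack=100
After event 4: A_seq=100 A_ack=2458 B_seq=2458 B_ack=100

Answer: 100 2458 2458 100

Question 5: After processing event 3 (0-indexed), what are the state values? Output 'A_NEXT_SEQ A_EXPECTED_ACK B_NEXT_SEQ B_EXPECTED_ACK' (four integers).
After event 0: A_seq=100 A_ack=2114 B_seq=2114 B_ack=100
After event 1: A_seq=100 A_ack=2114 B_seq=2238 B_ack=100
After event 2: A_seq=100 A_ack=2114 B_seq=2407 B_ack=100
After event 3: A_seq=100 A_ack=2114 B_seq=2458 B_ack=100

100 2114 2458 100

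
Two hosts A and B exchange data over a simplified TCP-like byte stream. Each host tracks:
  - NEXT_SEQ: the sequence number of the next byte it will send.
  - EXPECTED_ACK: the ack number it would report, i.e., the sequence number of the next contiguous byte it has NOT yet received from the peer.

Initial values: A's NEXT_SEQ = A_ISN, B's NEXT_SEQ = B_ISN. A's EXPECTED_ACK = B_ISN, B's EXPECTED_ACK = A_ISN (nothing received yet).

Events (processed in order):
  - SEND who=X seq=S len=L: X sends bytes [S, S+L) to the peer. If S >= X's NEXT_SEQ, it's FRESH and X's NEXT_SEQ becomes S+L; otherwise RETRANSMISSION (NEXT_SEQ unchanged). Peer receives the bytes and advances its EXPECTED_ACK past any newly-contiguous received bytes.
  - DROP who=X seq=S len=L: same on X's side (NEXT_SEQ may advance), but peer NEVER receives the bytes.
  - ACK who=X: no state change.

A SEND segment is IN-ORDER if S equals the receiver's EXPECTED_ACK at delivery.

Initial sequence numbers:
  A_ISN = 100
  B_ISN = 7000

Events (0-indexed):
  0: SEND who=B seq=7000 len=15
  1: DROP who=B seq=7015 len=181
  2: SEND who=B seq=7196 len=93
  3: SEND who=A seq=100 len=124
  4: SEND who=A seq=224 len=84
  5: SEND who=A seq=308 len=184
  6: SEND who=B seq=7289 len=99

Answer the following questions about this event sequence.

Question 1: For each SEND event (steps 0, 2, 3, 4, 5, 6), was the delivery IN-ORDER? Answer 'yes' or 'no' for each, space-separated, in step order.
Step 0: SEND seq=7000 -> in-order
Step 2: SEND seq=7196 -> out-of-order
Step 3: SEND seq=100 -> in-order
Step 4: SEND seq=224 -> in-order
Step 5: SEND seq=308 -> in-order
Step 6: SEND seq=7289 -> out-of-order

Answer: yes no yes yes yes no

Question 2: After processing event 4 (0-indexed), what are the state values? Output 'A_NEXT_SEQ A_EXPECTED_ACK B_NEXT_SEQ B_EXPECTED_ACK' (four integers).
After event 0: A_seq=100 A_ack=7015 B_seq=7015 B_ack=100
After event 1: A_seq=100 A_ack=7015 B_seq=7196 B_ack=100
After event 2: A_seq=100 A_ack=7015 B_seq=7289 B_ack=100
After event 3: A_seq=224 A_ack=7015 B_seq=7289 B_ack=224
After event 4: A_seq=308 A_ack=7015 B_seq=7289 B_ack=308

308 7015 7289 308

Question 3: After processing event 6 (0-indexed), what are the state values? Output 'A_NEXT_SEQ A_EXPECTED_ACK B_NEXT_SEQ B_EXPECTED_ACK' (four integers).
After event 0: A_seq=100 A_ack=7015 B_seq=7015 B_ack=100
After event 1: A_seq=100 A_ack=7015 B_seq=7196 B_ack=100
After event 2: A_seq=100 A_ack=7015 B_seq=7289 B_ack=100
After event 3: A_seq=224 A_ack=7015 B_seq=7289 B_ack=224
After event 4: A_seq=308 A_ack=7015 B_seq=7289 B_ack=308
After event 5: A_seq=492 A_ack=7015 B_seq=7289 B_ack=492
After event 6: A_seq=492 A_ack=7015 B_seq=7388 B_ack=492

492 7015 7388 492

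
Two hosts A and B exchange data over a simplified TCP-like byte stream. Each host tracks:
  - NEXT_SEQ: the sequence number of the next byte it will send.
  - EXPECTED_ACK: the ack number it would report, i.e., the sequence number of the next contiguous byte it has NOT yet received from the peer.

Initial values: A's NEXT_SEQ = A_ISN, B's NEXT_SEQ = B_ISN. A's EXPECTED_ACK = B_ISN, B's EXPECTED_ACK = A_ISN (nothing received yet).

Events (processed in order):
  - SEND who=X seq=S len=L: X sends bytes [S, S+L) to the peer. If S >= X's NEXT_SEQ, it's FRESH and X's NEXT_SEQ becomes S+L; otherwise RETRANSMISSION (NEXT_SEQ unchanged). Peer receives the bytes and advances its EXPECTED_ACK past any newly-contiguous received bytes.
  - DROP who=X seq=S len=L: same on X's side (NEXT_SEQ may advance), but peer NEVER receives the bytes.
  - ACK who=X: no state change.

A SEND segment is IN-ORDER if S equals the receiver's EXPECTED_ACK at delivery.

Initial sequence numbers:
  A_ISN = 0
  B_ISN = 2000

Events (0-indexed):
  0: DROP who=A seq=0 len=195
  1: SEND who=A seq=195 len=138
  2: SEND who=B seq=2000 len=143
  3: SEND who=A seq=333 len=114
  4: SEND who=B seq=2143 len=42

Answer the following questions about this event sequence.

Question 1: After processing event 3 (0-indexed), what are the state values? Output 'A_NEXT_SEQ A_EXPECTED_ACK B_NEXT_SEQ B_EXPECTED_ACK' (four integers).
After event 0: A_seq=195 A_ack=2000 B_seq=2000 B_ack=0
After event 1: A_seq=333 A_ack=2000 B_seq=2000 B_ack=0
After event 2: A_seq=333 A_ack=2143 B_seq=2143 B_ack=0
After event 3: A_seq=447 A_ack=2143 B_seq=2143 B_ack=0

447 2143 2143 0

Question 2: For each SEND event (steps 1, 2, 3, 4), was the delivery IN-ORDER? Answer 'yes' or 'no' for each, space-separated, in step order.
Answer: no yes no yes

Derivation:
Step 1: SEND seq=195 -> out-of-order
Step 2: SEND seq=2000 -> in-order
Step 3: SEND seq=333 -> out-of-order
Step 4: SEND seq=2143 -> in-order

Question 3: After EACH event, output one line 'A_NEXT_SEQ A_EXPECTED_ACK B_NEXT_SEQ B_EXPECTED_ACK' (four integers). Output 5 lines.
195 2000 2000 0
333 2000 2000 0
333 2143 2143 0
447 2143 2143 0
447 2185 2185 0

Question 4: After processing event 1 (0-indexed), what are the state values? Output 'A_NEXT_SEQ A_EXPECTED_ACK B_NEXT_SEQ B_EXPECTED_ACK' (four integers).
After event 0: A_seq=195 A_ack=2000 B_seq=2000 B_ack=0
After event 1: A_seq=333 A_ack=2000 B_seq=2000 B_ack=0

333 2000 2000 0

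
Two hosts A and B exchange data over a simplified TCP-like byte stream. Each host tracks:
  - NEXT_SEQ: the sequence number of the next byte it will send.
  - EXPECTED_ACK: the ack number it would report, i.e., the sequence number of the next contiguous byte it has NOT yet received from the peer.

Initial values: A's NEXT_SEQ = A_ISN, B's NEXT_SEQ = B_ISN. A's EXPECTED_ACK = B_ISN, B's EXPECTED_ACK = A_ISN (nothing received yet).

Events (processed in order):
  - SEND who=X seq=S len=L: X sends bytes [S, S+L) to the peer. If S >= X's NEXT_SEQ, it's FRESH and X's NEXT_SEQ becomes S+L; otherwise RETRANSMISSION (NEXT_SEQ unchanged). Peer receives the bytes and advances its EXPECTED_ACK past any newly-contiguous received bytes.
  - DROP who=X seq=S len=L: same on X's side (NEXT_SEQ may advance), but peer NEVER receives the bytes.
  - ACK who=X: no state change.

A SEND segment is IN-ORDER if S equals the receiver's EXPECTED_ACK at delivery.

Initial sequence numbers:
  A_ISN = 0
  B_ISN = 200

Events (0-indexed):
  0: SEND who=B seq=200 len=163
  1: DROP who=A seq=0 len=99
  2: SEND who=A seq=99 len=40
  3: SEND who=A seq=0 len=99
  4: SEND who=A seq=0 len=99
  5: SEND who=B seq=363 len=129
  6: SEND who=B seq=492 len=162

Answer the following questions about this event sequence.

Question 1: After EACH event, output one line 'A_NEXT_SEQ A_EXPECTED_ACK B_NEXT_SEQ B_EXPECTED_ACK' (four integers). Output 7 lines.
0 363 363 0
99 363 363 0
139 363 363 0
139 363 363 139
139 363 363 139
139 492 492 139
139 654 654 139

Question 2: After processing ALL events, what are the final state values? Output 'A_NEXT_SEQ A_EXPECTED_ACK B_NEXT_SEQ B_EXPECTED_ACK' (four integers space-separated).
After event 0: A_seq=0 A_ack=363 B_seq=363 B_ack=0
After event 1: A_seq=99 A_ack=363 B_seq=363 B_ack=0
After event 2: A_seq=139 A_ack=363 B_seq=363 B_ack=0
After event 3: A_seq=139 A_ack=363 B_seq=363 B_ack=139
After event 4: A_seq=139 A_ack=363 B_seq=363 B_ack=139
After event 5: A_seq=139 A_ack=492 B_seq=492 B_ack=139
After event 6: A_seq=139 A_ack=654 B_seq=654 B_ack=139

Answer: 139 654 654 139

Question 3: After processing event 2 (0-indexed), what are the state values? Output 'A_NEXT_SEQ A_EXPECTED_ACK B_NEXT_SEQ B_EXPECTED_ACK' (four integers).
After event 0: A_seq=0 A_ack=363 B_seq=363 B_ack=0
After event 1: A_seq=99 A_ack=363 B_seq=363 B_ack=0
After event 2: A_seq=139 A_ack=363 B_seq=363 B_ack=0

139 363 363 0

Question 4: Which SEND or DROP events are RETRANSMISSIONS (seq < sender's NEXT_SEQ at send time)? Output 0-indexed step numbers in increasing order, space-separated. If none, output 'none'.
Answer: 3 4

Derivation:
Step 0: SEND seq=200 -> fresh
Step 1: DROP seq=0 -> fresh
Step 2: SEND seq=99 -> fresh
Step 3: SEND seq=0 -> retransmit
Step 4: SEND seq=0 -> retransmit
Step 5: SEND seq=363 -> fresh
Step 6: SEND seq=492 -> fresh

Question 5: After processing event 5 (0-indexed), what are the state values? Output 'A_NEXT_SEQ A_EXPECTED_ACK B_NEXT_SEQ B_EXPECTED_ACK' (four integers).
After event 0: A_seq=0 A_ack=363 B_seq=363 B_ack=0
After event 1: A_seq=99 A_ack=363 B_seq=363 B_ack=0
After event 2: A_seq=139 A_ack=363 B_seq=363 B_ack=0
After event 3: A_seq=139 A_ack=363 B_seq=363 B_ack=139
After event 4: A_seq=139 A_ack=363 B_seq=363 B_ack=139
After event 5: A_seq=139 A_ack=492 B_seq=492 B_ack=139

139 492 492 139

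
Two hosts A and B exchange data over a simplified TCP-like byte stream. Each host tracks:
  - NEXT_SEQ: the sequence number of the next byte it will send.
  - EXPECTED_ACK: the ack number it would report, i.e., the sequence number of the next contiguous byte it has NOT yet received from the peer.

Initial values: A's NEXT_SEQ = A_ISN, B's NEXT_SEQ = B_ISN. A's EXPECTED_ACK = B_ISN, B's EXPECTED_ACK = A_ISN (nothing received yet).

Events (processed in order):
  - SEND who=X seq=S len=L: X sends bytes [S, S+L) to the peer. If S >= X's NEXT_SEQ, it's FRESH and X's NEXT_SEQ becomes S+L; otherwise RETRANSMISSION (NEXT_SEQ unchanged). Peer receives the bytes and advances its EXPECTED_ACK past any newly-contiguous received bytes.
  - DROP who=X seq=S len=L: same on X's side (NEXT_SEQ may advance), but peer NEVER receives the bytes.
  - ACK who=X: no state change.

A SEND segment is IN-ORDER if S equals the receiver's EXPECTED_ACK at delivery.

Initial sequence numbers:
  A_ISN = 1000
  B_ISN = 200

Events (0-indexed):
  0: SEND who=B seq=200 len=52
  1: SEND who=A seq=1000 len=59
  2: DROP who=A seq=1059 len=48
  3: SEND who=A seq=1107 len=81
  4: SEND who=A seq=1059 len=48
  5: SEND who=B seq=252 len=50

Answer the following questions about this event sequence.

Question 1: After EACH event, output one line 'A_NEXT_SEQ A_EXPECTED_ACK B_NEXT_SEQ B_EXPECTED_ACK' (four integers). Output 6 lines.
1000 252 252 1000
1059 252 252 1059
1107 252 252 1059
1188 252 252 1059
1188 252 252 1188
1188 302 302 1188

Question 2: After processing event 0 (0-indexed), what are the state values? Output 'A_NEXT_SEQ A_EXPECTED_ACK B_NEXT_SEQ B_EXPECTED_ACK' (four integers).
After event 0: A_seq=1000 A_ack=252 B_seq=252 B_ack=1000

1000 252 252 1000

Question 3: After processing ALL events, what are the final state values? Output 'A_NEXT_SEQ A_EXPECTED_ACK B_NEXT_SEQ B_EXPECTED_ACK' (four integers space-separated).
Answer: 1188 302 302 1188

Derivation:
After event 0: A_seq=1000 A_ack=252 B_seq=252 B_ack=1000
After event 1: A_seq=1059 A_ack=252 B_seq=252 B_ack=1059
After event 2: A_seq=1107 A_ack=252 B_seq=252 B_ack=1059
After event 3: A_seq=1188 A_ack=252 B_seq=252 B_ack=1059
After event 4: A_seq=1188 A_ack=252 B_seq=252 B_ack=1188
After event 5: A_seq=1188 A_ack=302 B_seq=302 B_ack=1188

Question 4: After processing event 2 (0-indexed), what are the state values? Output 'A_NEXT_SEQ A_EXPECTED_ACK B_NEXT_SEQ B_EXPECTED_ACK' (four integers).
After event 0: A_seq=1000 A_ack=252 B_seq=252 B_ack=1000
After event 1: A_seq=1059 A_ack=252 B_seq=252 B_ack=1059
After event 2: A_seq=1107 A_ack=252 B_seq=252 B_ack=1059

1107 252 252 1059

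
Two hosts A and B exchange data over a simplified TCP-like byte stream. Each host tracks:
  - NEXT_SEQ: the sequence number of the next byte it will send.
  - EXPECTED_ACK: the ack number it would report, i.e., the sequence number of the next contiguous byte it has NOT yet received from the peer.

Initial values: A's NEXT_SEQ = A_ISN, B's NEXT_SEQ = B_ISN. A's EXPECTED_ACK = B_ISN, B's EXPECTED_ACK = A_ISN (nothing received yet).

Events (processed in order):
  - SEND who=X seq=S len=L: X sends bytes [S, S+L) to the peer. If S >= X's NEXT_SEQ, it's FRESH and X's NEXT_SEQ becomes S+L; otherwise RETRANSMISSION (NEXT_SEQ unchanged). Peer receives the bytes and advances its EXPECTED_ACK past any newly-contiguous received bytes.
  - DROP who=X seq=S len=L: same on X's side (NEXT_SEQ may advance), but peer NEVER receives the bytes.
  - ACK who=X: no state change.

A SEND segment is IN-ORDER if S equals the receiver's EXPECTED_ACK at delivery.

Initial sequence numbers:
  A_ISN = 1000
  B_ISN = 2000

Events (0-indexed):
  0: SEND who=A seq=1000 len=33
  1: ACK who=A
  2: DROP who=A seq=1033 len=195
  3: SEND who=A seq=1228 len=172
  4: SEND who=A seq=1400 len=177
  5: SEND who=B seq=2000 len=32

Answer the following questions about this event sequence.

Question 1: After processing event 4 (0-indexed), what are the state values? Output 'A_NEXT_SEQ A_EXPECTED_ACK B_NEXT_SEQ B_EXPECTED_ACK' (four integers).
After event 0: A_seq=1033 A_ack=2000 B_seq=2000 B_ack=1033
After event 1: A_seq=1033 A_ack=2000 B_seq=2000 B_ack=1033
After event 2: A_seq=1228 A_ack=2000 B_seq=2000 B_ack=1033
After event 3: A_seq=1400 A_ack=2000 B_seq=2000 B_ack=1033
After event 4: A_seq=1577 A_ack=2000 B_seq=2000 B_ack=1033

1577 2000 2000 1033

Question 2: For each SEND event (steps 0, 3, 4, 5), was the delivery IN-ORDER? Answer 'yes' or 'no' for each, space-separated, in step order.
Step 0: SEND seq=1000 -> in-order
Step 3: SEND seq=1228 -> out-of-order
Step 4: SEND seq=1400 -> out-of-order
Step 5: SEND seq=2000 -> in-order

Answer: yes no no yes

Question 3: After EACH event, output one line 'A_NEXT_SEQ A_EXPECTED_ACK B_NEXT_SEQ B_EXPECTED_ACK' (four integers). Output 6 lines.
1033 2000 2000 1033
1033 2000 2000 1033
1228 2000 2000 1033
1400 2000 2000 1033
1577 2000 2000 1033
1577 2032 2032 1033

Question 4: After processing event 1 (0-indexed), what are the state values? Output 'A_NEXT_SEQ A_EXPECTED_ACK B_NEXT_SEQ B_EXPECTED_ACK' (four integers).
After event 0: A_seq=1033 A_ack=2000 B_seq=2000 B_ack=1033
After event 1: A_seq=1033 A_ack=2000 B_seq=2000 B_ack=1033

1033 2000 2000 1033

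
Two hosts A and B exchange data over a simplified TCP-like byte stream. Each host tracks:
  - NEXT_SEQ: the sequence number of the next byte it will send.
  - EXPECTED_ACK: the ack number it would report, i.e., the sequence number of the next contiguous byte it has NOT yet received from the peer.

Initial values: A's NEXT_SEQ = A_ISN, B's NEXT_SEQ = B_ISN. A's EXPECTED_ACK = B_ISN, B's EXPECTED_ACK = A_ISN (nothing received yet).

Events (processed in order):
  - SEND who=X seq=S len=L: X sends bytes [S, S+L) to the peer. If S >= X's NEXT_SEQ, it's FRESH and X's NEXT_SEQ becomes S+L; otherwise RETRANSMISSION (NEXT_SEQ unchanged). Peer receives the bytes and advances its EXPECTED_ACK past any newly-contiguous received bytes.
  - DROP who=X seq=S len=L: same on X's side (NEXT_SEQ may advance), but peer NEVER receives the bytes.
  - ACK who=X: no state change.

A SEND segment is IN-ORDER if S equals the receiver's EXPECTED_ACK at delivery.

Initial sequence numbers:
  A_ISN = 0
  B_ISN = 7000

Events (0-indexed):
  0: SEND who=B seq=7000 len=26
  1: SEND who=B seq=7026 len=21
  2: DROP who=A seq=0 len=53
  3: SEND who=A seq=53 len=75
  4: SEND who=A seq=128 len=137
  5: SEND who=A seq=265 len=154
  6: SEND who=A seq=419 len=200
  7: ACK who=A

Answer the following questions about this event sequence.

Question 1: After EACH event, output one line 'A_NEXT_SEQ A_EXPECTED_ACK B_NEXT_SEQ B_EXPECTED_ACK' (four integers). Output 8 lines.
0 7026 7026 0
0 7047 7047 0
53 7047 7047 0
128 7047 7047 0
265 7047 7047 0
419 7047 7047 0
619 7047 7047 0
619 7047 7047 0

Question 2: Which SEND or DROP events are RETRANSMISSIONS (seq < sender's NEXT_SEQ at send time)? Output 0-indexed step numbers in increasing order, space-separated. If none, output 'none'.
Step 0: SEND seq=7000 -> fresh
Step 1: SEND seq=7026 -> fresh
Step 2: DROP seq=0 -> fresh
Step 3: SEND seq=53 -> fresh
Step 4: SEND seq=128 -> fresh
Step 5: SEND seq=265 -> fresh
Step 6: SEND seq=419 -> fresh

Answer: none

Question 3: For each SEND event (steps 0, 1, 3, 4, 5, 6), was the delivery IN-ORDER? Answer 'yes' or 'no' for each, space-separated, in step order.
Step 0: SEND seq=7000 -> in-order
Step 1: SEND seq=7026 -> in-order
Step 3: SEND seq=53 -> out-of-order
Step 4: SEND seq=128 -> out-of-order
Step 5: SEND seq=265 -> out-of-order
Step 6: SEND seq=419 -> out-of-order

Answer: yes yes no no no no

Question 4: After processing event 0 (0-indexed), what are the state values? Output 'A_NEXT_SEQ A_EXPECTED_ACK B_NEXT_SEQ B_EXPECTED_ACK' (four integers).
After event 0: A_seq=0 A_ack=7026 B_seq=7026 B_ack=0

0 7026 7026 0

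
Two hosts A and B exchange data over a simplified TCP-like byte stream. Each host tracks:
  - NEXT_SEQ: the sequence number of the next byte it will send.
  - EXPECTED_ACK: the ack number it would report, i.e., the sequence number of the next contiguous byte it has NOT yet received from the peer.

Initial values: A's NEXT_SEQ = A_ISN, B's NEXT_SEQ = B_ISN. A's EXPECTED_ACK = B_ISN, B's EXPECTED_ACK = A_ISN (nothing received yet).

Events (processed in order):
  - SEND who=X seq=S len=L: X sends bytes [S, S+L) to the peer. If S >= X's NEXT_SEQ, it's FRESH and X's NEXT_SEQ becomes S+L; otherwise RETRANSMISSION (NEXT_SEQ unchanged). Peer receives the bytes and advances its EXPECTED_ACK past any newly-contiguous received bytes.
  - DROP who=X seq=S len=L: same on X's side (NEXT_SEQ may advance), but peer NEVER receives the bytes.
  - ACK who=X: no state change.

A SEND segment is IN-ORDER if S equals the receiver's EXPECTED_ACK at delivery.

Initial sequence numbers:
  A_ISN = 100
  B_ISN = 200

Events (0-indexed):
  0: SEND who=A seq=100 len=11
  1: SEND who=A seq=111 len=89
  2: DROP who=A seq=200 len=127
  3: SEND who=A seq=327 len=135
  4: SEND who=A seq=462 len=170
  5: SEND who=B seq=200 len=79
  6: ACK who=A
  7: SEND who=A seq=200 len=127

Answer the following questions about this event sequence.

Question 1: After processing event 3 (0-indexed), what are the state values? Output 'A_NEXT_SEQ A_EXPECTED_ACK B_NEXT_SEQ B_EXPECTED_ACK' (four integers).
After event 0: A_seq=111 A_ack=200 B_seq=200 B_ack=111
After event 1: A_seq=200 A_ack=200 B_seq=200 B_ack=200
After event 2: A_seq=327 A_ack=200 B_seq=200 B_ack=200
After event 3: A_seq=462 A_ack=200 B_seq=200 B_ack=200

462 200 200 200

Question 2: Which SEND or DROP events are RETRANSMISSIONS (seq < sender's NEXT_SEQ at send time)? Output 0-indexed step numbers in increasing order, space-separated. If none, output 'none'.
Step 0: SEND seq=100 -> fresh
Step 1: SEND seq=111 -> fresh
Step 2: DROP seq=200 -> fresh
Step 3: SEND seq=327 -> fresh
Step 4: SEND seq=462 -> fresh
Step 5: SEND seq=200 -> fresh
Step 7: SEND seq=200 -> retransmit

Answer: 7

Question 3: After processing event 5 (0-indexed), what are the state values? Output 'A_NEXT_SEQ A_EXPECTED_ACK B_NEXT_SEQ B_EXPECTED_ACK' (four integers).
After event 0: A_seq=111 A_ack=200 B_seq=200 B_ack=111
After event 1: A_seq=200 A_ack=200 B_seq=200 B_ack=200
After event 2: A_seq=327 A_ack=200 B_seq=200 B_ack=200
After event 3: A_seq=462 A_ack=200 B_seq=200 B_ack=200
After event 4: A_seq=632 A_ack=200 B_seq=200 B_ack=200
After event 5: A_seq=632 A_ack=279 B_seq=279 B_ack=200

632 279 279 200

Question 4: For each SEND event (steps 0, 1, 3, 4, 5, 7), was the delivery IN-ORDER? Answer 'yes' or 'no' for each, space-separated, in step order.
Step 0: SEND seq=100 -> in-order
Step 1: SEND seq=111 -> in-order
Step 3: SEND seq=327 -> out-of-order
Step 4: SEND seq=462 -> out-of-order
Step 5: SEND seq=200 -> in-order
Step 7: SEND seq=200 -> in-order

Answer: yes yes no no yes yes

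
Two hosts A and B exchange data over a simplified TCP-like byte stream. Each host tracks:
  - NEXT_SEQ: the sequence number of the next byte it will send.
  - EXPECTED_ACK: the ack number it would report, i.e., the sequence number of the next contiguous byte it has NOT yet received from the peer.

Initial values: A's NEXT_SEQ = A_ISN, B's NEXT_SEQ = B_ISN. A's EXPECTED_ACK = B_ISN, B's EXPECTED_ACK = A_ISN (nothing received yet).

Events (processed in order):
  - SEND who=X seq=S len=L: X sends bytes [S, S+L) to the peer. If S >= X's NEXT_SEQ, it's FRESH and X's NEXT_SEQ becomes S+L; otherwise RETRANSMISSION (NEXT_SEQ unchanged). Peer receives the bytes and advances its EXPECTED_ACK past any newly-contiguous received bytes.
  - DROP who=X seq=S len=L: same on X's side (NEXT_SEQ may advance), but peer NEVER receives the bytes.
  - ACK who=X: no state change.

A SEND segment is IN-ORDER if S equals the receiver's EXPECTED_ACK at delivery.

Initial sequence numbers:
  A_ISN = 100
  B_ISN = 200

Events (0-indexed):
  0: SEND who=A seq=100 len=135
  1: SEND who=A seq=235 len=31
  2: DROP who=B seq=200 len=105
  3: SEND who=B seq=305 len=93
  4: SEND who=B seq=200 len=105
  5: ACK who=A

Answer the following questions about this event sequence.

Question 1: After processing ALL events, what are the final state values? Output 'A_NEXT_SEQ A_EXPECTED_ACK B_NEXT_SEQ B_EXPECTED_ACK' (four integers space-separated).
Answer: 266 398 398 266

Derivation:
After event 0: A_seq=235 A_ack=200 B_seq=200 B_ack=235
After event 1: A_seq=266 A_ack=200 B_seq=200 B_ack=266
After event 2: A_seq=266 A_ack=200 B_seq=305 B_ack=266
After event 3: A_seq=266 A_ack=200 B_seq=398 B_ack=266
After event 4: A_seq=266 A_ack=398 B_seq=398 B_ack=266
After event 5: A_seq=266 A_ack=398 B_seq=398 B_ack=266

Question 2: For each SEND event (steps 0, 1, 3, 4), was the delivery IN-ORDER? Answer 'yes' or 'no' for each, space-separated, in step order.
Answer: yes yes no yes

Derivation:
Step 0: SEND seq=100 -> in-order
Step 1: SEND seq=235 -> in-order
Step 3: SEND seq=305 -> out-of-order
Step 4: SEND seq=200 -> in-order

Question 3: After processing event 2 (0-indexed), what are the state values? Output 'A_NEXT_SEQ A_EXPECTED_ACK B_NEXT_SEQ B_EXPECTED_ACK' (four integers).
After event 0: A_seq=235 A_ack=200 B_seq=200 B_ack=235
After event 1: A_seq=266 A_ack=200 B_seq=200 B_ack=266
After event 2: A_seq=266 A_ack=200 B_seq=305 B_ack=266

266 200 305 266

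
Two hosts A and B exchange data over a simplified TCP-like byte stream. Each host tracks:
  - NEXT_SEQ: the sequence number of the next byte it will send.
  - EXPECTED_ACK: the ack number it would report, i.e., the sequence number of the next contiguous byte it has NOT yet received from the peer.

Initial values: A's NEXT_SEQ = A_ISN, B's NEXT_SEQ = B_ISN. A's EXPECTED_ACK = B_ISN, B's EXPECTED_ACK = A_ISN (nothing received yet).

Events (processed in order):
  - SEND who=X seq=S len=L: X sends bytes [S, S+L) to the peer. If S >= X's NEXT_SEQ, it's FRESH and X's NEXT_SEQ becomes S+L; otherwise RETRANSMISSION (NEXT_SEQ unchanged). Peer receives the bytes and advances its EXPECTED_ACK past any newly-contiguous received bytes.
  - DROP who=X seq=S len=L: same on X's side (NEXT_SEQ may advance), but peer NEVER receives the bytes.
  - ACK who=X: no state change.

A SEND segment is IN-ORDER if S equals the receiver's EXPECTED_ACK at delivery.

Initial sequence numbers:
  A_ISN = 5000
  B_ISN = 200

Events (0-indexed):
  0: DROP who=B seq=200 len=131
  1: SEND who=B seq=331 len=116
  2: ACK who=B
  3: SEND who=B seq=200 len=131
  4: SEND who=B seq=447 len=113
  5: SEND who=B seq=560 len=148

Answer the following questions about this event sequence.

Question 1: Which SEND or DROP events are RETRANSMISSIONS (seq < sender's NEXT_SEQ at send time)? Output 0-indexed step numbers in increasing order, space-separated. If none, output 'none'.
Answer: 3

Derivation:
Step 0: DROP seq=200 -> fresh
Step 1: SEND seq=331 -> fresh
Step 3: SEND seq=200 -> retransmit
Step 4: SEND seq=447 -> fresh
Step 5: SEND seq=560 -> fresh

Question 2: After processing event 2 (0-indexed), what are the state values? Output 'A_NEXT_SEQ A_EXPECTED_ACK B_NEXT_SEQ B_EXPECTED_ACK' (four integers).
After event 0: A_seq=5000 A_ack=200 B_seq=331 B_ack=5000
After event 1: A_seq=5000 A_ack=200 B_seq=447 B_ack=5000
After event 2: A_seq=5000 A_ack=200 B_seq=447 B_ack=5000

5000 200 447 5000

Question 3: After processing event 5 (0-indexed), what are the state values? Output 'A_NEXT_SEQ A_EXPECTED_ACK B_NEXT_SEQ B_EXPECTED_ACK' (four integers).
After event 0: A_seq=5000 A_ack=200 B_seq=331 B_ack=5000
After event 1: A_seq=5000 A_ack=200 B_seq=447 B_ack=5000
After event 2: A_seq=5000 A_ack=200 B_seq=447 B_ack=5000
After event 3: A_seq=5000 A_ack=447 B_seq=447 B_ack=5000
After event 4: A_seq=5000 A_ack=560 B_seq=560 B_ack=5000
After event 5: A_seq=5000 A_ack=708 B_seq=708 B_ack=5000

5000 708 708 5000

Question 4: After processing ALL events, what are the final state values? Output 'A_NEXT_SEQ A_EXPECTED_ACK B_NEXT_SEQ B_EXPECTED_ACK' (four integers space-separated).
Answer: 5000 708 708 5000

Derivation:
After event 0: A_seq=5000 A_ack=200 B_seq=331 B_ack=5000
After event 1: A_seq=5000 A_ack=200 B_seq=447 B_ack=5000
After event 2: A_seq=5000 A_ack=200 B_seq=447 B_ack=5000
After event 3: A_seq=5000 A_ack=447 B_seq=447 B_ack=5000
After event 4: A_seq=5000 A_ack=560 B_seq=560 B_ack=5000
After event 5: A_seq=5000 A_ack=708 B_seq=708 B_ack=5000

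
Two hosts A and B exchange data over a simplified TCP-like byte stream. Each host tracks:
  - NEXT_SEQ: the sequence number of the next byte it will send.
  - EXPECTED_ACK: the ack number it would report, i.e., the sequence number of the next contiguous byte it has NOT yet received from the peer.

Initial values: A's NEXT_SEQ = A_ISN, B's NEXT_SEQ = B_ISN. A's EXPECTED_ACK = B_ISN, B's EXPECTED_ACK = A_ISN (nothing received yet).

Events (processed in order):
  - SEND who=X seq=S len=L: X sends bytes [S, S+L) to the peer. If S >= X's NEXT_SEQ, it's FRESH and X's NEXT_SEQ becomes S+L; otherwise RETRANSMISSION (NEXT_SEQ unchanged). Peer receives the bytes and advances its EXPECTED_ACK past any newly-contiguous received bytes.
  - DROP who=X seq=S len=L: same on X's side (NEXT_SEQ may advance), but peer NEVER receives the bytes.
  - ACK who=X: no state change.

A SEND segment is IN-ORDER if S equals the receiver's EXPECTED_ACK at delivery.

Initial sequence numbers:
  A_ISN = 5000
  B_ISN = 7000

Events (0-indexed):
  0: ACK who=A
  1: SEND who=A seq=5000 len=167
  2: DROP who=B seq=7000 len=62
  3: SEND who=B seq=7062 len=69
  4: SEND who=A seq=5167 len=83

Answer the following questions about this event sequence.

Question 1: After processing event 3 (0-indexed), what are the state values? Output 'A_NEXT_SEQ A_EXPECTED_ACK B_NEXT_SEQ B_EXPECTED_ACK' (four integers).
After event 0: A_seq=5000 A_ack=7000 B_seq=7000 B_ack=5000
After event 1: A_seq=5167 A_ack=7000 B_seq=7000 B_ack=5167
After event 2: A_seq=5167 A_ack=7000 B_seq=7062 B_ack=5167
After event 3: A_seq=5167 A_ack=7000 B_seq=7131 B_ack=5167

5167 7000 7131 5167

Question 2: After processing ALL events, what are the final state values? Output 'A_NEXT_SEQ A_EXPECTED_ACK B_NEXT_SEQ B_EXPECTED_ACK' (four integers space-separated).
Answer: 5250 7000 7131 5250

Derivation:
After event 0: A_seq=5000 A_ack=7000 B_seq=7000 B_ack=5000
After event 1: A_seq=5167 A_ack=7000 B_seq=7000 B_ack=5167
After event 2: A_seq=5167 A_ack=7000 B_seq=7062 B_ack=5167
After event 3: A_seq=5167 A_ack=7000 B_seq=7131 B_ack=5167
After event 4: A_seq=5250 A_ack=7000 B_seq=7131 B_ack=5250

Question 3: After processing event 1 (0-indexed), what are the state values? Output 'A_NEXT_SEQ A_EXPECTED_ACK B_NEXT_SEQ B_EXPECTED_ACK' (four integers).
After event 0: A_seq=5000 A_ack=7000 B_seq=7000 B_ack=5000
After event 1: A_seq=5167 A_ack=7000 B_seq=7000 B_ack=5167

5167 7000 7000 5167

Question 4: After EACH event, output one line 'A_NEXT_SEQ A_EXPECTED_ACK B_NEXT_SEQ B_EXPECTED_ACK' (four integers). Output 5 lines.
5000 7000 7000 5000
5167 7000 7000 5167
5167 7000 7062 5167
5167 7000 7131 5167
5250 7000 7131 5250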